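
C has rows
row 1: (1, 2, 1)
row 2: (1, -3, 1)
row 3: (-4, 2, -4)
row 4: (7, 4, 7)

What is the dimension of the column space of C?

2

Row reduce to echelon form.
R2 ← R2 − R1: [0, -5, 0]
R3 ← R3 + (4)·R1: [0, 10, 0]
R4 ← R4 − (7)·R1: [0, -10, 0]
R3 ← R3 + (2)·R2: [0, 0, 0]
R4 ← R4 − (2)·R2: [0, 0, 0]
Echelon form has 2 nonzero rows, so rank(C) = 2.
The column space has dimension equal to the rank: 2.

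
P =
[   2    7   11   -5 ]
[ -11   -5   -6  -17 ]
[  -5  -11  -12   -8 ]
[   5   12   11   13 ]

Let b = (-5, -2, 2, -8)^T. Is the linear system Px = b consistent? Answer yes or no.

Row reduce the augmented matrix [P | b].
R2 ← R2 + (11/2)·R1: [0, 67/2, 109/2, -89/2, -59/2]
R3 ← R3 + (5/2)·R1: [0, 13/2, 31/2, -41/2, -21/2]
R4 ← R4 − (5/2)·R1: [0, -11/2, -33/2, 51/2, 9/2]
R3 ← R3 − (13/67)·R2: [0, 0, 330/67, -795/67, -320/67]
R4 ← R4 + (11/67)·R2: [0, 0, -506/67, 1219/67, -23/67]
R4 ← R4 + (23/15)·R3: [0, 0, 0, 0, -23/3]
The echelon form has 4 nonzero rows; the last pivot sits in the augmented column, so rank(P) = 3 but rank([P|b]) = 4.
Since the ranks differ, the system is inconsistent.

no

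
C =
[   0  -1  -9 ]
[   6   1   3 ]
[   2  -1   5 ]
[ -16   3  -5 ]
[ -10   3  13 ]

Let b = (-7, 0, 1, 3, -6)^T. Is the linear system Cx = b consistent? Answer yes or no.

no

Row reduce the augmented matrix [C | b].
Swap R1 ↔ R2
R3 ← R3 − (1/3)·R1: [0, -4/3, 4, 1]
R4 ← R4 + (8/3)·R1: [0, 17/3, 3, 3]
R5 ← R5 + (5/3)·R1: [0, 14/3, 18, -6]
R3 ← R3 − (4/3)·R2: [0, 0, 16, 31/3]
R4 ← R4 + (17/3)·R2: [0, 0, -48, -110/3]
R5 ← R5 + (14/3)·R2: [0, 0, -24, -116/3]
R4 ← R4 + (3)·R3: [0, 0, 0, -17/3]
R5 ← R5 + (3/2)·R3: [0, 0, 0, -139/6]
R5 ← R5 − (139/34)·R4: [0, 0, 0, 0]
The echelon form has 4 nonzero rows; the last pivot sits in the augmented column, so rank(C) = 3 but rank([C|b]) = 4.
Since the ranks differ, the system is inconsistent.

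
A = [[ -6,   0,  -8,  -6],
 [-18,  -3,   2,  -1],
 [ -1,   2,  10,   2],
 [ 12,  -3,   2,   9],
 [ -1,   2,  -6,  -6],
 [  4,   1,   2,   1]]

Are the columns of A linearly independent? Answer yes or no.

Row reduce A to echelon form.
R2 ← R2 − (3)·R1: [0, -3, 26, 17]
R3 ← R3 − (1/6)·R1: [0, 2, 34/3, 3]
R4 ← R4 + (2)·R1: [0, -3, -14, -3]
R5 ← R5 − (1/6)·R1: [0, 2, -14/3, -5]
R6 ← R6 + (2/3)·R1: [0, 1, -10/3, -3]
R3 ← R3 + (2/3)·R2: [0, 0, 86/3, 43/3]
R4 ← R4 − R2: [0, 0, -40, -20]
R5 ← R5 + (2/3)·R2: [0, 0, 38/3, 19/3]
R6 ← R6 + (1/3)·R2: [0, 0, 16/3, 8/3]
R4 ← R4 + (60/43)·R3: [0, 0, 0, 0]
R5 ← R5 − (19/43)·R3: [0, 0, 0, 0]
R6 ← R6 − (8/43)·R3: [0, 0, 0, 0]
3 pivots among 4 columns.
Only 3 < 4 pivot columns, so the columns are linearly dependent.

no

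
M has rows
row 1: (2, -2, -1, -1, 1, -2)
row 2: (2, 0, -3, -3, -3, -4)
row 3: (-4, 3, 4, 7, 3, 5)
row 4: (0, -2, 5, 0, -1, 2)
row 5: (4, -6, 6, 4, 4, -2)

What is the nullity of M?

Row reduce to echelon form.
R2 ← R2 − R1: [0, 2, -2, -2, -4, -2]
R3 ← R3 + (2)·R1: [0, -1, 2, 5, 5, 1]
R5 ← R5 − (2)·R1: [0, -2, 8, 6, 2, 2]
R3 ← R3 + (1/2)·R2: [0, 0, 1, 4, 3, 0]
R4 ← R4 + R2: [0, 0, 3, -2, -5, 0]
R5 ← R5 + R2: [0, 0, 6, 4, -2, 0]
R4 ← R4 − (3)·R3: [0, 0, 0, -14, -14, 0]
R5 ← R5 − (6)·R3: [0, 0, 0, -20, -20, 0]
R5 ← R5 − (10/7)·R4: [0, 0, 0, 0, 0, 0]
4 nonzero rows, so rank(M) = 4.
M has 6 columns; by rank–nullity, nullity = 6 − 4 = 2.

2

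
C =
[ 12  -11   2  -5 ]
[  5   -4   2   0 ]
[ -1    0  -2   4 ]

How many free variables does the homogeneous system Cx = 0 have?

Row reduce to echelon form.
R2 ← R2 − (5/12)·R1: [0, 7/12, 7/6, 25/12]
R3 ← R3 + (1/12)·R1: [0, -11/12, -11/6, 43/12]
R3 ← R3 + (11/7)·R2: [0, 0, 0, 48/7]
3 nonzero rows, so rank(C) = 3.
C has 4 columns; by rank–nullity, nullity = 4 − 3 = 1.

1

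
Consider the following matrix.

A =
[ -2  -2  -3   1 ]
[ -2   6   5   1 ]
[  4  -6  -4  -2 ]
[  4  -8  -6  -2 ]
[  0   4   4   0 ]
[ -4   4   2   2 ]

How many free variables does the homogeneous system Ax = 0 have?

2

Row reduce to echelon form.
R2 ← R2 − R1: [0, 8, 8, 0]
R3 ← R3 + (2)·R1: [0, -10, -10, 0]
R4 ← R4 + (2)·R1: [0, -12, -12, 0]
R6 ← R6 − (2)·R1: [0, 8, 8, 0]
R3 ← R3 + (5/4)·R2: [0, 0, 0, 0]
R4 ← R4 + (3/2)·R2: [0, 0, 0, 0]
R5 ← R5 − (1/2)·R2: [0, 0, 0, 0]
R6 ← R6 − R2: [0, 0, 0, 0]
2 nonzero rows, so rank(A) = 2.
A has 4 columns; by rank–nullity, nullity = 4 − 2 = 2.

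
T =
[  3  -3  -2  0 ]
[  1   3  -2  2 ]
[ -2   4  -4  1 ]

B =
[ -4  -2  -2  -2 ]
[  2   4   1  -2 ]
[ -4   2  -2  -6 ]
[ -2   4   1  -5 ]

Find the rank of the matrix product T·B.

3

First compute TB:
[[-10, -22,  -5,  12],
 [  6,  14,   7,  -6],
 [ 30,  16,  17,  15]]
Now row reduce the product.
R2 ← R2 + (3/5)·R1: [0, 4/5, 4, 6/5]
R3 ← R3 + (3)·R1: [0, -50, 2, 51]
R3 ← R3 + (125/2)·R2: [0, 0, 252, 126]
3 nonzero rows, so rank(TB) = 3.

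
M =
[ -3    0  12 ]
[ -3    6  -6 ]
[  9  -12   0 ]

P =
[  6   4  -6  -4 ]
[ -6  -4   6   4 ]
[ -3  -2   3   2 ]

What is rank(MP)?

1

First compute MP:
[[-54, -36,  54,  36],
 [-36, -24,  36,  24],
 [126,  84, -126, -84]]
Now row reduce the product.
R2 ← R2 − (2/3)·R1: [0, 0, 0, 0]
R3 ← R3 + (7/3)·R1: [0, 0, 0, 0]
1 nonzero row, so rank(MP) = 1.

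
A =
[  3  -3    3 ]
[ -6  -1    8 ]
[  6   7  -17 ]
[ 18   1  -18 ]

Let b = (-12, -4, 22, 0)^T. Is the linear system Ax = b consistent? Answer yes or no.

yes

Row reduce the augmented matrix [A | b].
R2 ← R2 + (2)·R1: [0, -7, 14, -28]
R3 ← R3 − (2)·R1: [0, 13, -23, 46]
R4 ← R4 − (6)·R1: [0, 19, -36, 72]
R3 ← R3 + (13/7)·R2: [0, 0, 3, -6]
R4 ← R4 + (19/7)·R2: [0, 0, 2, -4]
R4 ← R4 − (2/3)·R3: [0, 0, 0, 0]
The echelon form has 3 nonzero rows, and every pivot lies in the first 3 columns, so rank(A) = rank([A|b]) = 3.
The system is consistent.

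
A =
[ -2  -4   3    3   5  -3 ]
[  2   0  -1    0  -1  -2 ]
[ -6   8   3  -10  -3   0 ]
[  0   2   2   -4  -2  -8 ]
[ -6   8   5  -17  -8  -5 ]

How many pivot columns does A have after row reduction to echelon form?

5

Row reduce to echelon form.
R2 ← R2 + R1: [0, -4, 2, 3, 4, -5]
R3 ← R3 − (3)·R1: [0, 20, -6, -19, -18, 9]
R5 ← R5 − (3)·R1: [0, 20, -4, -26, -23, 4]
R3 ← R3 + (5)·R2: [0, 0, 4, -4, 2, -16]
R4 ← R4 + (1/2)·R2: [0, 0, 3, -5/2, 0, -21/2]
R5 ← R5 + (5)·R2: [0, 0, 6, -11, -3, -21]
R4 ← R4 − (3/4)·R3: [0, 0, 0, 1/2, -3/2, 3/2]
R5 ← R5 − (3/2)·R3: [0, 0, 0, -5, -6, 3]
R5 ← R5 + (10)·R4: [0, 0, 0, 0, -21, 18]
Echelon form has 5 nonzero rows, so rank(A) = 5.
Each nonzero row contributes one pivot column: 5 pivot columns.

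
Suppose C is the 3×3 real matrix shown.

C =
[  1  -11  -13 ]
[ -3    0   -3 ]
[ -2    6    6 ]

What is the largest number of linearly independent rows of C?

3

Row reduce to echelon form.
R2 ← R2 + (3)·R1: [0, -33, -42]
R3 ← R3 + (2)·R1: [0, -16, -20]
R3 ← R3 − (16/33)·R2: [0, 0, 4/11]
Echelon form has 3 nonzero rows, so rank(C) = 3.
The rank gives the maximum number of linearly independent rows: 3.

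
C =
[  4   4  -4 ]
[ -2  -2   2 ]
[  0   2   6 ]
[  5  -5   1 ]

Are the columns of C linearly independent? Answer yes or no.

yes

Row reduce C to echelon form.
R2 ← R2 + (1/2)·R1: [0, 0, 0]
R4 ← R4 − (5/4)·R1: [0, -10, 6]
Swap R2 ↔ R3
R4 ← R4 + (5)·R2: [0, 0, 36]
Swap R3 ↔ R4
3 pivots among 3 columns.
Every column is a pivot column, so the columns are linearly independent.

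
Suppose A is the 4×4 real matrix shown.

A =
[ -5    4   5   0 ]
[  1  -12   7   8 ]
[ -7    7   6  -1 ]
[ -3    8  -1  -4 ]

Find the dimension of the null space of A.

2

Row reduce to echelon form.
R2 ← R2 + (1/5)·R1: [0, -56/5, 8, 8]
R3 ← R3 − (7/5)·R1: [0, 7/5, -1, -1]
R4 ← R4 − (3/5)·R1: [0, 28/5, -4, -4]
R3 ← R3 + (1/8)·R2: [0, 0, 0, 0]
R4 ← R4 + (1/2)·R2: [0, 0, 0, 0]
2 nonzero rows, so rank(A) = 2.
A has 4 columns; by rank–nullity, nullity = 4 − 2 = 2.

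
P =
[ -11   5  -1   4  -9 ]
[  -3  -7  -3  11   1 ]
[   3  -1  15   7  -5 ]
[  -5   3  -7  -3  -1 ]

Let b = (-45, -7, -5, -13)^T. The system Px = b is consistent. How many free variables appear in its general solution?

Row reduce the augmented matrix [P | b].
R2 ← R2 − (3/11)·R1: [0, -92/11, -30/11, 109/11, 38/11, 58/11]
R3 ← R3 + (3/11)·R1: [0, 4/11, 162/11, 89/11, -82/11, -190/11]
R4 ← R4 − (5/11)·R1: [0, 8/11, -72/11, -53/11, 34/11, 82/11]
R3 ← R3 + (1/23)·R2: [0, 0, 336/23, 196/23, -168/23, -392/23]
R4 ← R4 + (2/23)·R2: [0, 0, -156/23, -91/23, 78/23, 182/23]
R4 ← R4 + (13/28)·R3: [0, 0, 0, 0, 0, 0]
The echelon form has 3 nonzero rows, and every pivot lies in the first 5 columns, so rank(P) = rank([P|b]) = 3.
The system is consistent.
Free variables = (unknowns) − (rank) = 5 − 3 = 2.

2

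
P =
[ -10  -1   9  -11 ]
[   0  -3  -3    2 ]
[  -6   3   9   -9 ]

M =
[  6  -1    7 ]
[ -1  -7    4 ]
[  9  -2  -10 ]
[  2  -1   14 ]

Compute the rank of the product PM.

2

First compute PM:
[[  0,  10, -318],
 [-20,  25,  46],
 [ 24, -24, -246]]
Now row reduce the product.
Swap R1 ↔ R2
R3 ← R3 + (6/5)·R1: [0, 6, -954/5]
R3 ← R3 − (3/5)·R2: [0, 0, 0]
2 nonzero rows, so rank(PM) = 2.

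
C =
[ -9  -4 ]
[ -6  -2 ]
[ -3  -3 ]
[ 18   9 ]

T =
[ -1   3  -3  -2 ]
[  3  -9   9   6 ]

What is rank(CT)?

1

First compute CT:
[[ -3,   9,  -9,  -6],
 [  0,   0,   0,   0],
 [ -6,  18, -18, -12],
 [  9, -27,  27,  18]]
Now row reduce the product.
R3 ← R3 − (2)·R1: [0, 0, 0, 0]
R4 ← R4 + (3)·R1: [0, 0, 0, 0]
1 nonzero row, so rank(CT) = 1.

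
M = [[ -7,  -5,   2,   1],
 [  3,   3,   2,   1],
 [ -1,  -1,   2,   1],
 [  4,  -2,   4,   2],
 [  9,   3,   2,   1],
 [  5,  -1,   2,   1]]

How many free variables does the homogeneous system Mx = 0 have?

Row reduce to echelon form.
R2 ← R2 + (3/7)·R1: [0, 6/7, 20/7, 10/7]
R3 ← R3 − (1/7)·R1: [0, -2/7, 12/7, 6/7]
R4 ← R4 + (4/7)·R1: [0, -34/7, 36/7, 18/7]
R5 ← R5 + (9/7)·R1: [0, -24/7, 32/7, 16/7]
R6 ← R6 + (5/7)·R1: [0, -32/7, 24/7, 12/7]
R3 ← R3 + (1/3)·R2: [0, 0, 8/3, 4/3]
R4 ← R4 + (17/3)·R2: [0, 0, 64/3, 32/3]
R5 ← R5 + (4)·R2: [0, 0, 16, 8]
R6 ← R6 + (16/3)·R2: [0, 0, 56/3, 28/3]
R4 ← R4 − (8)·R3: [0, 0, 0, 0]
R5 ← R5 − (6)·R3: [0, 0, 0, 0]
R6 ← R6 − (7)·R3: [0, 0, 0, 0]
3 nonzero rows, so rank(M) = 3.
M has 4 columns; by rank–nullity, nullity = 4 − 3 = 1.

1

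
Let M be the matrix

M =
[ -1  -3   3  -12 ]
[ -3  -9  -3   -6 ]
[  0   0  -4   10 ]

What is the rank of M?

Row reduce to echelon form.
R2 ← R2 − (3)·R1: [0, 0, -12, 30]
R3 ← R3 − (1/3)·R2: [0, 0, 0, 0]
Echelon form has 2 nonzero rows, so rank(M) = 2.

2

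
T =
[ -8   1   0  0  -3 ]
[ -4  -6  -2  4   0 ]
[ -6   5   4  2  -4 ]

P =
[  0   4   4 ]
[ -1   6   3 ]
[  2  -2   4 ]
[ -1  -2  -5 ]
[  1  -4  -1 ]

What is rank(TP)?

First compute TP:
[[ -4, -14, -26],
 [ -2, -56, -62],
 [ -3,  10,   1]]
Now row reduce the product.
R2 ← R2 − (1/2)·R1: [0, -49, -49]
R3 ← R3 − (3/4)·R1: [0, 41/2, 41/2]
R3 ← R3 + (41/98)·R2: [0, 0, 0]
2 nonzero rows, so rank(TP) = 2.

2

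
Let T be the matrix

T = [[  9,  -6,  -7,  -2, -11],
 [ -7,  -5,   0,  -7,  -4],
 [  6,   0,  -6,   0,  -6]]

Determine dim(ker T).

2

Row reduce to echelon form.
R2 ← R2 + (7/9)·R1: [0, -29/3, -49/9, -77/9, -113/9]
R3 ← R3 − (2/3)·R1: [0, 4, -4/3, 4/3, 4/3]
R3 ← R3 + (12/29)·R2: [0, 0, -104/29, -64/29, -112/29]
3 nonzero rows, so rank(T) = 3.
T has 5 columns; by rank–nullity, nullity = 5 − 3 = 2.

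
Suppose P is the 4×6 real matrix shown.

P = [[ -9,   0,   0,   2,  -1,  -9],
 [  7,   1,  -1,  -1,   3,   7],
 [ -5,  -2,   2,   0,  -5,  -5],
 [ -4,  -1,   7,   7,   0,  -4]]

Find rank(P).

Row reduce to echelon form.
R2 ← R2 + (7/9)·R1: [0, 1, -1, 5/9, 20/9, 0]
R3 ← R3 − (5/9)·R1: [0, -2, 2, -10/9, -40/9, 0]
R4 ← R4 − (4/9)·R1: [0, -1, 7, 55/9, 4/9, 0]
R3 ← R3 + (2)·R2: [0, 0, 0, 0, 0, 0]
R4 ← R4 + R2: [0, 0, 6, 20/3, 8/3, 0]
Swap R3 ↔ R4
Echelon form has 3 nonzero rows, so rank(P) = 3.

3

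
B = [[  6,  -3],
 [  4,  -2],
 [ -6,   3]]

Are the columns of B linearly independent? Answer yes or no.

Row reduce B to echelon form.
R2 ← R2 − (2/3)·R1: [0, 0]
R3 ← R3 + R1: [0, 0]
1 pivot among 2 columns.
Only 1 < 2 pivot columns, so the columns are linearly dependent.

no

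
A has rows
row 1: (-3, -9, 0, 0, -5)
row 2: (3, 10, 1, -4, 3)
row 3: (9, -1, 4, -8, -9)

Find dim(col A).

3

Row reduce to echelon form.
R2 ← R2 + R1: [0, 1, 1, -4, -2]
R3 ← R3 + (3)·R1: [0, -28, 4, -8, -24]
R3 ← R3 + (28)·R2: [0, 0, 32, -120, -80]
Echelon form has 3 nonzero rows, so rank(A) = 3.
The column space has dimension equal to the rank: 3.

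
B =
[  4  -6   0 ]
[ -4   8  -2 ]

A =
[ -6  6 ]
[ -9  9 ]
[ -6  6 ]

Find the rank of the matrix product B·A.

1

First compute BA:
[[ 30, -30],
 [-36,  36]]
Now row reduce the product.
R2 ← R2 + (6/5)·R1: [0, 0]
1 nonzero row, so rank(BA) = 1.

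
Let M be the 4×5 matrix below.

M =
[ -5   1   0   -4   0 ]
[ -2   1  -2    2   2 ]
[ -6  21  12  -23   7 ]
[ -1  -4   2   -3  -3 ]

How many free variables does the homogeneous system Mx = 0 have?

1

Row reduce to echelon form.
R2 ← R2 − (2/5)·R1: [0, 3/5, -2, 18/5, 2]
R3 ← R3 − (6/5)·R1: [0, 99/5, 12, -91/5, 7]
R4 ← R4 − (1/5)·R1: [0, -21/5, 2, -11/5, -3]
R3 ← R3 − (33)·R2: [0, 0, 78, -137, -59]
R4 ← R4 + (7)·R2: [0, 0, -12, 23, 11]
R4 ← R4 + (2/13)·R3: [0, 0, 0, 25/13, 25/13]
4 nonzero rows, so rank(M) = 4.
M has 5 columns; by rank–nullity, nullity = 5 − 4 = 1.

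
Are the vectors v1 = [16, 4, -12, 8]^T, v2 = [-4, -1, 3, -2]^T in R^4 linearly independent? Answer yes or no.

no

Form the matrix with these vectors as rows and row reduce.
R2 ← R2 + (1/4)·R1: [0, 0, 0, 0]
1 nonzero row, so the 2 vectors span a space of dimension 1.
Since 1 < 2, the vectors are linearly dependent.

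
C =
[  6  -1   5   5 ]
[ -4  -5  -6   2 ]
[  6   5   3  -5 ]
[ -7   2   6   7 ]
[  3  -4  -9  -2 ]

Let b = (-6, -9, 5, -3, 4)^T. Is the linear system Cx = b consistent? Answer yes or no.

Row reduce the augmented matrix [C | b].
R2 ← R2 + (2/3)·R1: [0, -17/3, -8/3, 16/3, -13]
R3 ← R3 − R1: [0, 6, -2, -10, 11]
R4 ← R4 + (7/6)·R1: [0, 5/6, 71/6, 77/6, -10]
R5 ← R5 − (1/2)·R1: [0, -7/2, -23/2, -9/2, 7]
R3 ← R3 + (18/17)·R2: [0, 0, -82/17, -74/17, -47/17]
R4 ← R4 + (5/34)·R2: [0, 0, 389/34, 463/34, -405/34]
R5 ← R5 − (21/34)·R2: [0, 0, -335/34, -265/34, 511/34]
R4 ← R4 + (389/164)·R3: [0, 0, 0, 135/41, -3029/164]
R5 ← R5 − (335/164)·R3: [0, 0, 0, 45/41, 3391/164]
R5 ← R5 − (1/3)·R4: [0, 0, 0, 0, 161/6]
The echelon form has 5 nonzero rows; the last pivot sits in the augmented column, so rank(C) = 4 but rank([C|b]) = 5.
Since the ranks differ, the system is inconsistent.

no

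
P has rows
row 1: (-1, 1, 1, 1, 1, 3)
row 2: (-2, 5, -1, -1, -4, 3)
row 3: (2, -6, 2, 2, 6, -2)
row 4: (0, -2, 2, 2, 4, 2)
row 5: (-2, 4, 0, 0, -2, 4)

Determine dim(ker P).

Row reduce to echelon form.
R2 ← R2 − (2)·R1: [0, 3, -3, -3, -6, -3]
R3 ← R3 + (2)·R1: [0, -4, 4, 4, 8, 4]
R5 ← R5 − (2)·R1: [0, 2, -2, -2, -4, -2]
R3 ← R3 + (4/3)·R2: [0, 0, 0, 0, 0, 0]
R4 ← R4 + (2/3)·R2: [0, 0, 0, 0, 0, 0]
R5 ← R5 − (2/3)·R2: [0, 0, 0, 0, 0, 0]
2 nonzero rows, so rank(P) = 2.
P has 6 columns; by rank–nullity, nullity = 6 − 2 = 4.

4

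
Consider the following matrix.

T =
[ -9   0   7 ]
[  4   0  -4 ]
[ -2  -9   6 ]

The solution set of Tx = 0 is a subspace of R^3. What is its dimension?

0

Row reduce to echelon form.
R2 ← R2 + (4/9)·R1: [0, 0, -8/9]
R3 ← R3 − (2/9)·R1: [0, -9, 40/9]
Swap R2 ↔ R3
3 nonzero rows, so rank(T) = 3.
T has 3 columns; by rank–nullity, nullity = 3 − 3 = 0.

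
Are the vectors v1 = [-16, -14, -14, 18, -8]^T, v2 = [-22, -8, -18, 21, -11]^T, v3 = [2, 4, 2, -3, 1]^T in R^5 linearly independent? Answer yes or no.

Form the matrix with these vectors as rows and row reduce.
R2 ← R2 − (11/8)·R1: [0, 45/4, 5/4, -15/4, 0]
R3 ← R3 + (1/8)·R1: [0, 9/4, 1/4, -3/4, 0]
R3 ← R3 − (1/5)·R2: [0, 0, 0, 0, 0]
2 nonzero rows, so the 3 vectors span a space of dimension 2.
Since 2 < 3, the vectors are linearly dependent.

no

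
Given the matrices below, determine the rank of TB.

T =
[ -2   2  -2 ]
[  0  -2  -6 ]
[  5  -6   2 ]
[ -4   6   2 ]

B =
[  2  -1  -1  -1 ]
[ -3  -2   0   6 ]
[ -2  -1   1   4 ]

2

First compute TB:
[[ -6,   0,   0,   6],
 [ 18,  10,  -6, -36],
 [ 24,   5,  -3, -33],
 [-30, -10,   6,  48]]
Now row reduce the product.
R2 ← R2 + (3)·R1: [0, 10, -6, -18]
R3 ← R3 + (4)·R1: [0, 5, -3, -9]
R4 ← R4 − (5)·R1: [0, -10, 6, 18]
R3 ← R3 − (1/2)·R2: [0, 0, 0, 0]
R4 ← R4 + R2: [0, 0, 0, 0]
2 nonzero rows, so rank(TB) = 2.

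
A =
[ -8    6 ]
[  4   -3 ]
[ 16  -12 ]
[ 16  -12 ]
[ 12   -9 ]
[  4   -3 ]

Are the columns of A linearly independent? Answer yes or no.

Row reduce A to echelon form.
R2 ← R2 + (1/2)·R1: [0, 0]
R3 ← R3 + (2)·R1: [0, 0]
R4 ← R4 + (2)·R1: [0, 0]
R5 ← R5 + (3/2)·R1: [0, 0]
R6 ← R6 + (1/2)·R1: [0, 0]
1 pivot among 2 columns.
Only 1 < 2 pivot columns, so the columns are linearly dependent.

no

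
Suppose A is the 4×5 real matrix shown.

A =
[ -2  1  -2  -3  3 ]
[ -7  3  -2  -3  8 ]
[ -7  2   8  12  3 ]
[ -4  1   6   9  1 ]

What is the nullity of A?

3

Row reduce to echelon form.
R2 ← R2 − (7/2)·R1: [0, -1/2, 5, 15/2, -5/2]
R3 ← R3 − (7/2)·R1: [0, -3/2, 15, 45/2, -15/2]
R4 ← R4 − (2)·R1: [0, -1, 10, 15, -5]
R3 ← R3 − (3)·R2: [0, 0, 0, 0, 0]
R4 ← R4 − (2)·R2: [0, 0, 0, 0, 0]
2 nonzero rows, so rank(A) = 2.
A has 5 columns; by rank–nullity, nullity = 5 − 2 = 3.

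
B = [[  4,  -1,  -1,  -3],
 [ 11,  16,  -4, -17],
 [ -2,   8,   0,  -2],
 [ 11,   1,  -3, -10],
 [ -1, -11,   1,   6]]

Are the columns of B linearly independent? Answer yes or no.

no

Row reduce B to echelon form.
R2 ← R2 − (11/4)·R1: [0, 75/4, -5/4, -35/4]
R3 ← R3 + (1/2)·R1: [0, 15/2, -1/2, -7/2]
R4 ← R4 − (11/4)·R1: [0, 15/4, -1/4, -7/4]
R5 ← R5 + (1/4)·R1: [0, -45/4, 3/4, 21/4]
R3 ← R3 − (2/5)·R2: [0, 0, 0, 0]
R4 ← R4 − (1/5)·R2: [0, 0, 0, 0]
R5 ← R5 + (3/5)·R2: [0, 0, 0, 0]
2 pivots among 4 columns.
Only 2 < 4 pivot columns, so the columns are linearly dependent.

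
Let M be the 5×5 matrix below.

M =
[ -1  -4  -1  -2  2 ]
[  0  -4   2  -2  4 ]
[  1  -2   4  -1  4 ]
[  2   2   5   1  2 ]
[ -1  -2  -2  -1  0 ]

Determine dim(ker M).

3

Row reduce to echelon form.
R3 ← R3 + R1: [0, -6, 3, -3, 6]
R4 ← R4 + (2)·R1: [0, -6, 3, -3, 6]
R5 ← R5 − R1: [0, 2, -1, 1, -2]
R3 ← R3 − (3/2)·R2: [0, 0, 0, 0, 0]
R4 ← R4 − (3/2)·R2: [0, 0, 0, 0, 0]
R5 ← R5 + (1/2)·R2: [0, 0, 0, 0, 0]
2 nonzero rows, so rank(M) = 2.
M has 5 columns; by rank–nullity, nullity = 5 − 2 = 3.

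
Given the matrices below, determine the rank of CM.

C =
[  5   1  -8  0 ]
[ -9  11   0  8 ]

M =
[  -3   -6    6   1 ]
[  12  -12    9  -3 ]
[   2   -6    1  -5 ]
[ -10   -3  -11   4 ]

First compute CM:
[[-19,   6,  31,  42],
 [ 79, -102, -43, -10]]
Now row reduce the product.
R2 ← R2 + (79/19)·R1: [0, -1464/19, 1632/19, 3128/19]
2 nonzero rows, so rank(CM) = 2.

2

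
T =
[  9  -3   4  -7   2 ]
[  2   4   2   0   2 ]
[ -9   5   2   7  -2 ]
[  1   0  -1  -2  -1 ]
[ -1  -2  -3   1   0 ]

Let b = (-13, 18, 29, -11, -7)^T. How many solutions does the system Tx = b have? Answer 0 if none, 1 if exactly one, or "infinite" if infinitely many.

infinite

Row reduce the augmented matrix [T | b].
R2 ← R2 − (2/9)·R1: [0, 14/3, 10/9, 14/9, 14/9, 188/9]
R3 ← R3 + R1: [0, 2, 6, 0, 0, 16]
R4 ← R4 − (1/9)·R1: [0, 1/3, -13/9, -11/9, -11/9, -86/9]
R5 ← R5 + (1/9)·R1: [0, -7/3, -23/9, 2/9, 2/9, -76/9]
R3 ← R3 − (3/7)·R2: [0, 0, 116/21, -2/3, -2/3, 148/21]
R4 ← R4 − (1/14)·R2: [0, 0, -32/21, -4/3, -4/3, -232/21]
R5 ← R5 + (1/2)·R2: [0, 0, -2, 1, 1, 2]
R4 ← R4 + (8/29)·R3: [0, 0, 0, -44/29, -44/29, -264/29]
R5 ← R5 + (21/58)·R3: [0, 0, 0, 22/29, 22/29, 132/29]
R5 ← R5 + (1/2)·R4: [0, 0, 0, 0, 0, 0]
The echelon form has 4 nonzero rows, and every pivot lies in the first 5 columns, so rank(T) = rank([T|b]) = 4.
The system is consistent.
rank = 4 < 5 unknowns, so there are infinitely many solutions.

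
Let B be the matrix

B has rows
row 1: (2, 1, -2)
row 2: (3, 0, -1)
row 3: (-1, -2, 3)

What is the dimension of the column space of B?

Row reduce to echelon form.
R2 ← R2 − (3/2)·R1: [0, -3/2, 2]
R3 ← R3 + (1/2)·R1: [0, -3/2, 2]
R3 ← R3 − R2: [0, 0, 0]
Echelon form has 2 nonzero rows, so rank(B) = 2.
The column space has dimension equal to the rank: 2.

2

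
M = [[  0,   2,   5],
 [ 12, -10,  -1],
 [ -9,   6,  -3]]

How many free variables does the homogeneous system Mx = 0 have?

Row reduce to echelon form.
Swap R1 ↔ R2
R3 ← R3 + (3/4)·R1: [0, -3/2, -15/4]
R3 ← R3 + (3/4)·R2: [0, 0, 0]
2 nonzero rows, so rank(M) = 2.
M has 3 columns; by rank–nullity, nullity = 3 − 2 = 1.

1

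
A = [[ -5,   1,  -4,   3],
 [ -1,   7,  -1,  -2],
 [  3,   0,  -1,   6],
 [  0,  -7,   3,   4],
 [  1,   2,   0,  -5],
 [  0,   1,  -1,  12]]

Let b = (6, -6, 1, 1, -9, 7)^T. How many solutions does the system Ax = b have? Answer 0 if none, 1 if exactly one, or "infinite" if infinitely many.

Row reduce the augmented matrix [A | b].
R2 ← R2 − (1/5)·R1: [0, 34/5, -1/5, -13/5, -36/5]
R3 ← R3 + (3/5)·R1: [0, 3/5, -17/5, 39/5, 23/5]
R5 ← R5 + (1/5)·R1: [0, 11/5, -4/5, -22/5, -39/5]
R3 ← R3 − (3/34)·R2: [0, 0, -115/34, 273/34, 89/17]
R4 ← R4 + (35/34)·R2: [0, 0, 95/34, 45/34, -109/17]
R5 ← R5 − (11/34)·R2: [0, 0, -25/34, -121/34, -93/17]
R6 ← R6 − (5/34)·R2: [0, 0, -33/34, 421/34, 137/17]
R4 ← R4 + (19/23)·R3: [0, 0, 0, 183/23, -48/23]
R5 ← R5 − (5/23)·R3: [0, 0, 0, -122/23, -152/23]
R6 ← R6 − (33/115)·R3: [0, 0, 0, 1159/115, 754/115]
R5 ← R5 + (2/3)·R4: [0, 0, 0, 0, -8]
R6 ← R6 − (19/15)·R4: [0, 0, 0, 0, 46/5]
R6 ← R6 + (23/20)·R5: [0, 0, 0, 0, 0]
The echelon form has 5 nonzero rows; the last pivot sits in the augmented column, so rank(A) = 4 but rank([A|b]) = 5.
Since the ranks differ, the system is inconsistent.
It has no solutions.

0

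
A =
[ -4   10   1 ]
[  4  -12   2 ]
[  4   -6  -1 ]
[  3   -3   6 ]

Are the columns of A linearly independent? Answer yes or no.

Row reduce A to echelon form.
R2 ← R2 + R1: [0, -2, 3]
R3 ← R3 + R1: [0, 4, 0]
R4 ← R4 + (3/4)·R1: [0, 9/2, 27/4]
R3 ← R3 + (2)·R2: [0, 0, 6]
R4 ← R4 + (9/4)·R2: [0, 0, 27/2]
R4 ← R4 − (9/4)·R3: [0, 0, 0]
3 pivots among 3 columns.
Every column is a pivot column, so the columns are linearly independent.

yes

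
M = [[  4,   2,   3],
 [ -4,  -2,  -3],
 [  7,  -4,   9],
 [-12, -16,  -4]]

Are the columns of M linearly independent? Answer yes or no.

Row reduce M to echelon form.
R2 ← R2 + R1: [0, 0, 0]
R3 ← R3 − (7/4)·R1: [0, -15/2, 15/4]
R4 ← R4 + (3)·R1: [0, -10, 5]
Swap R2 ↔ R3
R4 ← R4 − (4/3)·R2: [0, 0, 0]
2 pivots among 3 columns.
Only 2 < 3 pivot columns, so the columns are linearly dependent.

no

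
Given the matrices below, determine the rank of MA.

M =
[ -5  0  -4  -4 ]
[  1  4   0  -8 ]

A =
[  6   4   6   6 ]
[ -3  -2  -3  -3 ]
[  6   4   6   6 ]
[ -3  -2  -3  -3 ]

First compute MA:
[[-42, -28, -42, -42],
 [ 18,  12,  18,  18]]
Now row reduce the product.
R2 ← R2 + (3/7)·R1: [0, 0, 0, 0]
1 nonzero row, so rank(MA) = 1.

1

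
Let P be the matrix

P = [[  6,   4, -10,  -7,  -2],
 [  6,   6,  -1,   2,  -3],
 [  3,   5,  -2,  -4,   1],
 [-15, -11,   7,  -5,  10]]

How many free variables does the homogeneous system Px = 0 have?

2

Row reduce to echelon form.
R2 ← R2 − R1: [0, 2, 9, 9, -1]
R3 ← R3 − (1/2)·R1: [0, 3, 3, -1/2, 2]
R4 ← R4 + (5/2)·R1: [0, -1, -18, -45/2, 5]
R3 ← R3 − (3/2)·R2: [0, 0, -21/2, -14, 7/2]
R4 ← R4 + (1/2)·R2: [0, 0, -27/2, -18, 9/2]
R4 ← R4 − (9/7)·R3: [0, 0, 0, 0, 0]
3 nonzero rows, so rank(P) = 3.
P has 5 columns; by rank–nullity, nullity = 5 − 3 = 2.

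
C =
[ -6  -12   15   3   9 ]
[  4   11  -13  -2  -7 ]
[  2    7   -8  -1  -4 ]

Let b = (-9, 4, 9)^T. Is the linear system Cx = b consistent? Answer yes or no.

no

Row reduce the augmented matrix [C | b].
R2 ← R2 + (2/3)·R1: [0, 3, -3, 0, -1, -2]
R3 ← R3 + (1/3)·R1: [0, 3, -3, 0, -1, 6]
R3 ← R3 − R2: [0, 0, 0, 0, 0, 8]
The echelon form has 3 nonzero rows; the last pivot sits in the augmented column, so rank(C) = 2 but rank([C|b]) = 3.
Since the ranks differ, the system is inconsistent.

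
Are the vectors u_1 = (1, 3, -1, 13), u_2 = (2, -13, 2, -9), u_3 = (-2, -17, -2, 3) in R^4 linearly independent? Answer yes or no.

yes

Form the matrix with these vectors as rows and row reduce.
R2 ← R2 − (2)·R1: [0, -19, 4, -35]
R3 ← R3 + (2)·R1: [0, -11, -4, 29]
R3 ← R3 − (11/19)·R2: [0, 0, -120/19, 936/19]
3 nonzero rows, so the 3 vectors span a space of dimension 3.
Since 3 = 3, the vectors are linearly independent.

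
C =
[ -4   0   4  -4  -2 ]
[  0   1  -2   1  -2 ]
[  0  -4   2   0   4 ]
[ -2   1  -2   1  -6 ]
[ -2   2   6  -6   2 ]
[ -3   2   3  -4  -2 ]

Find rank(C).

Row reduce to echelon form.
R4 ← R4 − (1/2)·R1: [0, 1, -4, 3, -5]
R5 ← R5 − (1/2)·R1: [0, 2, 4, -4, 3]
R6 ← R6 − (3/4)·R1: [0, 2, 0, -1, -1/2]
R3 ← R3 + (4)·R2: [0, 0, -6, 4, -4]
R4 ← R4 − R2: [0, 0, -2, 2, -3]
R5 ← R5 − (2)·R2: [0, 0, 8, -6, 7]
R6 ← R6 − (2)·R2: [0, 0, 4, -3, 7/2]
R4 ← R4 − (1/3)·R3: [0, 0, 0, 2/3, -5/3]
R5 ← R5 + (4/3)·R3: [0, 0, 0, -2/3, 5/3]
R6 ← R6 + (2/3)·R3: [0, 0, 0, -1/3, 5/6]
R5 ← R5 + R4: [0, 0, 0, 0, 0]
R6 ← R6 + (1/2)·R4: [0, 0, 0, 0, 0]
Echelon form has 4 nonzero rows, so rank(C) = 4.

4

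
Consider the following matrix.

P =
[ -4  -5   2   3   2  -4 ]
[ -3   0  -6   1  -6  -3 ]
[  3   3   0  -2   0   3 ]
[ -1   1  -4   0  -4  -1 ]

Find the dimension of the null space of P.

Row reduce to echelon form.
R2 ← R2 − (3/4)·R1: [0, 15/4, -15/2, -5/4, -15/2, 0]
R3 ← R3 + (3/4)·R1: [0, -3/4, 3/2, 1/4, 3/2, 0]
R4 ← R4 − (1/4)·R1: [0, 9/4, -9/2, -3/4, -9/2, 0]
R3 ← R3 + (1/5)·R2: [0, 0, 0, 0, 0, 0]
R4 ← R4 − (3/5)·R2: [0, 0, 0, 0, 0, 0]
2 nonzero rows, so rank(P) = 2.
P has 6 columns; by rank–nullity, nullity = 6 − 2 = 4.

4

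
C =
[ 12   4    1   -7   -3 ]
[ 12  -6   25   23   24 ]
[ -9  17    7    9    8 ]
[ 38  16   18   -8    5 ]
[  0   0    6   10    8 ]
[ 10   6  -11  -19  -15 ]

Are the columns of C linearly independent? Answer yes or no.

no

Row reduce C to echelon form.
R2 ← R2 − R1: [0, -10, 24, 30, 27]
R3 ← R3 + (3/4)·R1: [0, 20, 31/4, 15/4, 23/4]
R4 ← R4 − (19/6)·R1: [0, 10/3, 89/6, 85/6, 29/2]
R6 ← R6 − (5/6)·R1: [0, 8/3, -71/6, -79/6, -25/2]
R3 ← R3 + (2)·R2: [0, 0, 223/4, 255/4, 239/4]
R4 ← R4 + (1/3)·R2: [0, 0, 137/6, 145/6, 47/2]
R6 ← R6 + (4/15)·R2: [0, 0, -163/30, -31/6, -53/10]
R4 ← R4 − (274/669)·R3: [0, 0, 0, -1300/669, -650/669]
R5 ← R5 − (24/223)·R3: [0, 0, 0, 700/223, 350/223]
R6 ← R6 + (326/3345)·R3: [0, 0, 0, 700/669, 350/669]
R5 ← R5 + (21/13)·R4: [0, 0, 0, 0, 0]
R6 ← R6 + (7/13)·R4: [0, 0, 0, 0, 0]
4 pivots among 5 columns.
Only 4 < 5 pivot columns, so the columns are linearly dependent.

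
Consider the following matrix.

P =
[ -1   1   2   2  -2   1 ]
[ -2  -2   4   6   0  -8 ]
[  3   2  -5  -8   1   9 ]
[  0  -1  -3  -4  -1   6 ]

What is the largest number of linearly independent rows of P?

4

Row reduce to echelon form.
R2 ← R2 − (2)·R1: [0, -4, 0, 2, 4, -10]
R3 ← R3 + (3)·R1: [0, 5, 1, -2, -5, 12]
R3 ← R3 + (5/4)·R2: [0, 0, 1, 1/2, 0, -1/2]
R4 ← R4 − (1/4)·R2: [0, 0, -3, -9/2, -2, 17/2]
R4 ← R4 + (3)·R3: [0, 0, 0, -3, -2, 7]
Echelon form has 4 nonzero rows, so rank(P) = 4.
The rank gives the maximum number of linearly independent rows: 4.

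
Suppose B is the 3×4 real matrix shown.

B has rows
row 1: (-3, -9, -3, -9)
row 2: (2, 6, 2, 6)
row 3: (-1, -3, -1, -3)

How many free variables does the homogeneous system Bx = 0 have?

Row reduce to echelon form.
R2 ← R2 + (2/3)·R1: [0, 0, 0, 0]
R3 ← R3 − (1/3)·R1: [0, 0, 0, 0]
1 nonzero row, so rank(B) = 1.
B has 4 columns; by rank–nullity, nullity = 4 − 1 = 3.

3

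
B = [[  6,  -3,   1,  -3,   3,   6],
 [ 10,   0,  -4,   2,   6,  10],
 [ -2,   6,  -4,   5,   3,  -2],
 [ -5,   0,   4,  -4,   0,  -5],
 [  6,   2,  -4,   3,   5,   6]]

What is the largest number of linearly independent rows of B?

Row reduce to echelon form.
R2 ← R2 − (5/3)·R1: [0, 5, -17/3, 7, 1, 0]
R3 ← R3 + (1/3)·R1: [0, 5, -11/3, 4, 4, 0]
R4 ← R4 + (5/6)·R1: [0, -5/2, 29/6, -13/2, 5/2, 0]
R5 ← R5 − R1: [0, 5, -5, 6, 2, 0]
R3 ← R3 − R2: [0, 0, 2, -3, 3, 0]
R4 ← R4 + (1/2)·R2: [0, 0, 2, -3, 3, 0]
R5 ← R5 − R2: [0, 0, 2/3, -1, 1, 0]
R4 ← R4 − R3: [0, 0, 0, 0, 0, 0]
R5 ← R5 − (1/3)·R3: [0, 0, 0, 0, 0, 0]
Echelon form has 3 nonzero rows, so rank(B) = 3.
The rank gives the maximum number of linearly independent rows: 3.

3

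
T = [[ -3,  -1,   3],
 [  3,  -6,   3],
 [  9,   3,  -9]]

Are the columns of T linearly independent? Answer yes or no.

Row reduce T to echelon form.
R2 ← R2 + R1: [0, -7, 6]
R3 ← R3 + (3)·R1: [0, 0, 0]
2 pivots among 3 columns.
Only 2 < 3 pivot columns, so the columns are linearly dependent.

no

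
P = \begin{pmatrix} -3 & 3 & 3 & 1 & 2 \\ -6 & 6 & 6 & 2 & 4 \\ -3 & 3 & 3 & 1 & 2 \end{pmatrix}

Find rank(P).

Row reduce to echelon form.
R2 ← R2 − (2)·R1: [0, 0, 0, 0, 0]
R3 ← R3 − R1: [0, 0, 0, 0, 0]
Echelon form has 1 nonzero row, so rank(P) = 1.

1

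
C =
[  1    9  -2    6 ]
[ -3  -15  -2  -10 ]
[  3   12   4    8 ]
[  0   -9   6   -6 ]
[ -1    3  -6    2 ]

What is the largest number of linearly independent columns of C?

2

Row reduce to echelon form.
R2 ← R2 + (3)·R1: [0, 12, -8, 8]
R3 ← R3 − (3)·R1: [0, -15, 10, -10]
R5 ← R5 + R1: [0, 12, -8, 8]
R3 ← R3 + (5/4)·R2: [0, 0, 0, 0]
R4 ← R4 + (3/4)·R2: [0, 0, 0, 0]
R5 ← R5 − R2: [0, 0, 0, 0]
Echelon form has 2 nonzero rows, so rank(C) = 2.
The rank gives the maximum number of linearly independent columns: 2.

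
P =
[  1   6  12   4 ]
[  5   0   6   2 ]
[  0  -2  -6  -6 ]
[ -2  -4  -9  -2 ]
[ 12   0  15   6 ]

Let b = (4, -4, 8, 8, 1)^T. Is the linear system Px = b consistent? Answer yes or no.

no

Row reduce the augmented matrix [P | b].
R2 ← R2 − (5)·R1: [0, -30, -54, -18, -24]
R4 ← R4 + (2)·R1: [0, 8, 15, 6, 16]
R5 ← R5 − (12)·R1: [0, -72, -129, -42, -47]
R3 ← R3 − (1/15)·R2: [0, 0, -12/5, -24/5, 48/5]
R4 ← R4 + (4/15)·R2: [0, 0, 3/5, 6/5, 48/5]
R5 ← R5 − (12/5)·R2: [0, 0, 3/5, 6/5, 53/5]
R4 ← R4 + (1/4)·R3: [0, 0, 0, 0, 12]
R5 ← R5 + (1/4)·R3: [0, 0, 0, 0, 13]
R5 ← R5 − (13/12)·R4: [0, 0, 0, 0, 0]
The echelon form has 4 nonzero rows; the last pivot sits in the augmented column, so rank(P) = 3 but rank([P|b]) = 4.
Since the ranks differ, the system is inconsistent.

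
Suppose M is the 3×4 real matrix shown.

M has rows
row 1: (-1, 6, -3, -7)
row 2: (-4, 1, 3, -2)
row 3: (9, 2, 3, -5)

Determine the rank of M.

3

Row reduce to echelon form.
R2 ← R2 − (4)·R1: [0, -23, 15, 26]
R3 ← R3 + (9)·R1: [0, 56, -24, -68]
R3 ← R3 + (56/23)·R2: [0, 0, 288/23, -108/23]
Echelon form has 3 nonzero rows, so rank(M) = 3.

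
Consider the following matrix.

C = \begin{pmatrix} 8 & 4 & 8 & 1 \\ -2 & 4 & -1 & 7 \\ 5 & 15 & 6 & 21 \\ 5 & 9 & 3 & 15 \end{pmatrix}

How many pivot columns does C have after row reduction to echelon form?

3

Row reduce to echelon form.
R2 ← R2 + (1/4)·R1: [0, 5, 1, 29/4]
R3 ← R3 − (5/8)·R1: [0, 25/2, 1, 163/8]
R4 ← R4 − (5/8)·R1: [0, 13/2, -2, 115/8]
R3 ← R3 − (5/2)·R2: [0, 0, -3/2, 9/4]
R4 ← R4 − (13/10)·R2: [0, 0, -33/10, 99/20]
R4 ← R4 − (11/5)·R3: [0, 0, 0, 0]
Echelon form has 3 nonzero rows, so rank(C) = 3.
Each nonzero row contributes one pivot column: 3 pivot columns.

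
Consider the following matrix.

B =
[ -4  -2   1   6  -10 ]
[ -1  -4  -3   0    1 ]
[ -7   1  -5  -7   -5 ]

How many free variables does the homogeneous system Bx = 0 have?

2

Row reduce to echelon form.
R2 ← R2 − (1/4)·R1: [0, -7/2, -13/4, -3/2, 7/2]
R3 ← R3 − (7/4)·R1: [0, 9/2, -27/4, -35/2, 25/2]
R3 ← R3 + (9/7)·R2: [0, 0, -153/14, -136/7, 17]
3 nonzero rows, so rank(B) = 3.
B has 5 columns; by rank–nullity, nullity = 5 − 3 = 2.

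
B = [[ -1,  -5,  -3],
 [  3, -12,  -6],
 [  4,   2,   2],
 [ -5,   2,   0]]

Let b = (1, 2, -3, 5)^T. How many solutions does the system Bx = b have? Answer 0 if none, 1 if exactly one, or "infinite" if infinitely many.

Row reduce the augmented matrix [B | b].
R2 ← R2 + (3)·R1: [0, -27, -15, 5]
R3 ← R3 + (4)·R1: [0, -18, -10, 1]
R4 ← R4 − (5)·R1: [0, 27, 15, 0]
R3 ← R3 − (2/3)·R2: [0, 0, 0, -7/3]
R4 ← R4 + R2: [0, 0, 0, 5]
R4 ← R4 + (15/7)·R3: [0, 0, 0, 0]
The echelon form has 3 nonzero rows; the last pivot sits in the augmented column, so rank(B) = 2 but rank([B|b]) = 3.
Since the ranks differ, the system is inconsistent.
It has no solutions.

0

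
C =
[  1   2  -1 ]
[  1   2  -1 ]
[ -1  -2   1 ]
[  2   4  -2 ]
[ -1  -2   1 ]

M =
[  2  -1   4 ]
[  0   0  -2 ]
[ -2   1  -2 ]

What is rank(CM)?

First compute CM:
[[  4,  -2,   2],
 [  4,  -2,   2],
 [ -4,   2,  -2],
 [  8,  -4,   4],
 [ -4,   2,  -2]]
Now row reduce the product.
R2 ← R2 − R1: [0, 0, 0]
R3 ← R3 + R1: [0, 0, 0]
R4 ← R4 − (2)·R1: [0, 0, 0]
R5 ← R5 + R1: [0, 0, 0]
1 nonzero row, so rank(CM) = 1.

1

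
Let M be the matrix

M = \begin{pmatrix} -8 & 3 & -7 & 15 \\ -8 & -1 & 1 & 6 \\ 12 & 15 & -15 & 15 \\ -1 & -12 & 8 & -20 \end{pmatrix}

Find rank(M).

Row reduce to echelon form.
R2 ← R2 − R1: [0, -4, 8, -9]
R3 ← R3 + (3/2)·R1: [0, 39/2, -51/2, 75/2]
R4 ← R4 − (1/8)·R1: [0, -99/8, 71/8, -175/8]
R3 ← R3 + (39/8)·R2: [0, 0, 27/2, -51/8]
R4 ← R4 − (99/32)·R2: [0, 0, -127/8, 191/32]
R4 ← R4 + (127/108)·R3: [0, 0, 0, -55/36]
Echelon form has 4 nonzero rows, so rank(M) = 4.

4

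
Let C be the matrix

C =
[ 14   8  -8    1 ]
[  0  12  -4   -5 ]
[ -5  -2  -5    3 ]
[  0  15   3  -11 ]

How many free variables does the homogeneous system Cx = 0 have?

0

Row reduce to echelon form.
R3 ← R3 + (5/14)·R1: [0, 6/7, -55/7, 47/14]
R3 ← R3 − (1/14)·R2: [0, 0, -53/7, 26/7]
R4 ← R4 − (5/4)·R2: [0, 0, 8, -19/4]
R4 ← R4 + (56/53)·R3: [0, 0, 0, -175/212]
4 nonzero rows, so rank(C) = 4.
C has 4 columns; by rank–nullity, nullity = 4 − 4 = 0.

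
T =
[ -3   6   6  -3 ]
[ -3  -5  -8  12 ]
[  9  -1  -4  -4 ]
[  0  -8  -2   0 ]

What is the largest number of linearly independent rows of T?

Row reduce to echelon form.
R2 ← R2 − R1: [0, -11, -14, 15]
R3 ← R3 + (3)·R1: [0, 17, 14, -13]
R3 ← R3 + (17/11)·R2: [0, 0, -84/11, 112/11]
R4 ← R4 − (8/11)·R2: [0, 0, 90/11, -120/11]
R4 ← R4 + (15/14)·R3: [0, 0, 0, 0]
Echelon form has 3 nonzero rows, so rank(T) = 3.
The rank gives the maximum number of linearly independent rows: 3.

3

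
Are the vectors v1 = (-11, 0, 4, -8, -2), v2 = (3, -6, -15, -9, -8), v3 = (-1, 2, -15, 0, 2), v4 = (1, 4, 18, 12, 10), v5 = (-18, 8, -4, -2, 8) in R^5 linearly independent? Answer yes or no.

no

Form the matrix with these vectors as rows and row reduce.
R2 ← R2 + (3/11)·R1: [0, -6, -153/11, -123/11, -94/11]
R3 ← R3 − (1/11)·R1: [0, 2, -169/11, 8/11, 24/11]
R4 ← R4 + (1/11)·R1: [0, 4, 202/11, 124/11, 108/11]
R5 ← R5 − (18/11)·R1: [0, 8, -116/11, 122/11, 124/11]
R3 ← R3 + (1/3)·R2: [0, 0, -20, -3, -2/3]
R4 ← R4 + (2/3)·R2: [0, 0, 100/11, 42/11, 136/33]
R5 ← R5 + (4/3)·R2: [0, 0, -320/11, -42/11, -4/33]
R4 ← R4 + (5/11)·R3: [0, 0, 0, 27/11, 42/11]
R5 ← R5 − (16/11)·R3: [0, 0, 0, 6/11, 28/33]
R5 ← R5 − (2/9)·R4: [0, 0, 0, 0, 0]
4 nonzero rows, so the 5 vectors span a space of dimension 4.
Since 4 < 5, the vectors are linearly dependent.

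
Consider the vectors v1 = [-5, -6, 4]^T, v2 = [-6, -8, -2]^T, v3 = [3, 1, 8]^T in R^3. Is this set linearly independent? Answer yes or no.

Form the matrix with these vectors as rows and row reduce.
R2 ← R2 − (6/5)·R1: [0, -4/5, -34/5]
R3 ← R3 + (3/5)·R1: [0, -13/5, 52/5]
R3 ← R3 − (13/4)·R2: [0, 0, 65/2]
3 nonzero rows, so the 3 vectors span a space of dimension 3.
Since 3 = 3, the vectors are linearly independent.

yes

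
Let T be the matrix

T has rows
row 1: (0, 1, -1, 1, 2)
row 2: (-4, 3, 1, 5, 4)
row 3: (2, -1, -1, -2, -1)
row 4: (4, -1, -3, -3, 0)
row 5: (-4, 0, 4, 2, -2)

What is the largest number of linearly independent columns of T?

Row reduce to echelon form.
Swap R1 ↔ R2
R3 ← R3 + (1/2)·R1: [0, 1/2, -1/2, 1/2, 1]
R4 ← R4 + R1: [0, 2, -2, 2, 4]
R5 ← R5 − R1: [0, -3, 3, -3, -6]
R3 ← R3 − (1/2)·R2: [0, 0, 0, 0, 0]
R4 ← R4 − (2)·R2: [0, 0, 0, 0, 0]
R5 ← R5 + (3)·R2: [0, 0, 0, 0, 0]
Echelon form has 2 nonzero rows, so rank(T) = 2.
The rank gives the maximum number of linearly independent columns: 2.

2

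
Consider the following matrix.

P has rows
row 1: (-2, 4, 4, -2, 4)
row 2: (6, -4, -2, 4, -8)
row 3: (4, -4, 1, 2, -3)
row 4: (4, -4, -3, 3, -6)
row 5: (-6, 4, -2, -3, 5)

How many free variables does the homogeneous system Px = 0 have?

2

Row reduce to echelon form.
R2 ← R2 + (3)·R1: [0, 8, 10, -2, 4]
R3 ← R3 + (2)·R1: [0, 4, 9, -2, 5]
R4 ← R4 + (2)·R1: [0, 4, 5, -1, 2]
R5 ← R5 − (3)·R1: [0, -8, -14, 3, -7]
R3 ← R3 − (1/2)·R2: [0, 0, 4, -1, 3]
R4 ← R4 − (1/2)·R2: [0, 0, 0, 0, 0]
R5 ← R5 + R2: [0, 0, -4, 1, -3]
R5 ← R5 + R3: [0, 0, 0, 0, 0]
3 nonzero rows, so rank(P) = 3.
P has 5 columns; by rank–nullity, nullity = 5 − 3 = 2.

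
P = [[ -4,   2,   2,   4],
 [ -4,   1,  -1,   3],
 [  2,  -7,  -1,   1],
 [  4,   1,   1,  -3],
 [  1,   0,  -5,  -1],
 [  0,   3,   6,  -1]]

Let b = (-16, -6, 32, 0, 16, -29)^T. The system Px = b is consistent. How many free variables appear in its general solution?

Row reduce the augmented matrix [P | b].
R2 ← R2 − R1: [0, -1, -3, -1, 10]
R3 ← R3 + (1/2)·R1: [0, -6, 0, 3, 24]
R4 ← R4 + R1: [0, 3, 3, 1, -16]
R5 ← R5 + (1/4)·R1: [0, 1/2, -9/2, 0, 12]
R3 ← R3 − (6)·R2: [0, 0, 18, 9, -36]
R4 ← R4 + (3)·R2: [0, 0, -6, -2, 14]
R5 ← R5 + (1/2)·R2: [0, 0, -6, -1/2, 17]
R6 ← R6 + (3)·R2: [0, 0, -3, -4, 1]
R4 ← R4 + (1/3)·R3: [0, 0, 0, 1, 2]
R5 ← R5 + (1/3)·R3: [0, 0, 0, 5/2, 5]
R6 ← R6 + (1/6)·R3: [0, 0, 0, -5/2, -5]
R5 ← R5 − (5/2)·R4: [0, 0, 0, 0, 0]
R6 ← R6 + (5/2)·R4: [0, 0, 0, 0, 0]
The echelon form has 4 nonzero rows, and every pivot lies in the first 4 columns, so rank(P) = rank([P|b]) = 4.
The system is consistent.
Free variables = (unknowns) − (rank) = 4 − 4 = 0.

0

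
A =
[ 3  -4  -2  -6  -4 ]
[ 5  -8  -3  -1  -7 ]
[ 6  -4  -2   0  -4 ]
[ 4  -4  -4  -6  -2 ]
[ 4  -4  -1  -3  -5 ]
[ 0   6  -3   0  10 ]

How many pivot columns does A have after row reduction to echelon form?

Row reduce to echelon form.
R2 ← R2 − (5/3)·R1: [0, -4/3, 1/3, 9, -1/3]
R3 ← R3 − (2)·R1: [0, 4, 2, 12, 4]
R4 ← R4 − (4/3)·R1: [0, 4/3, -4/3, 2, 10/3]
R5 ← R5 − (4/3)·R1: [0, 4/3, 5/3, 5, 1/3]
R3 ← R3 + (3)·R2: [0, 0, 3, 39, 3]
R4 ← R4 + R2: [0, 0, -1, 11, 3]
R5 ← R5 + R2: [0, 0, 2, 14, 0]
R6 ← R6 + (9/2)·R2: [0, 0, -3/2, 81/2, 17/2]
R4 ← R4 + (1/3)·R3: [0, 0, 0, 24, 4]
R5 ← R5 − (2/3)·R3: [0, 0, 0, -12, -2]
R6 ← R6 + (1/2)·R3: [0, 0, 0, 60, 10]
R5 ← R5 + (1/2)·R4: [0, 0, 0, 0, 0]
R6 ← R6 − (5/2)·R4: [0, 0, 0, 0, 0]
Echelon form has 4 nonzero rows, so rank(A) = 4.
Each nonzero row contributes one pivot column: 4 pivot columns.

4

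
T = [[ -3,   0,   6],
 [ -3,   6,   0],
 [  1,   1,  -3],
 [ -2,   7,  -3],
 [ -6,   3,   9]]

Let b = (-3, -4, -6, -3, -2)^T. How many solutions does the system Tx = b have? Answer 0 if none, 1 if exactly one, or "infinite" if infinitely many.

Row reduce the augmented matrix [T | b].
R2 ← R2 − R1: [0, 6, -6, -1]
R3 ← R3 + (1/3)·R1: [0, 1, -1, -7]
R4 ← R4 − (2/3)·R1: [0, 7, -7, -1]
R5 ← R5 − (2)·R1: [0, 3, -3, 4]
R3 ← R3 − (1/6)·R2: [0, 0, 0, -41/6]
R4 ← R4 − (7/6)·R2: [0, 0, 0, 1/6]
R5 ← R5 − (1/2)·R2: [0, 0, 0, 9/2]
R4 ← R4 + (1/41)·R3: [0, 0, 0, 0]
R5 ← R5 + (27/41)·R3: [0, 0, 0, 0]
The echelon form has 3 nonzero rows; the last pivot sits in the augmented column, so rank(T) = 2 but rank([T|b]) = 3.
Since the ranks differ, the system is inconsistent.
It has no solutions.

0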